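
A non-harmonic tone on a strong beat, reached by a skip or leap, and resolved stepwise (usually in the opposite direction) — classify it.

Appoggiatura.

Approach: by leap. Departure: by step. Metric position: strong.
Leap in, step out, in a metrically strong position — an appoggiatura. (It is the mirror image of the escape tone, which steps in and leaps out from a weak position.)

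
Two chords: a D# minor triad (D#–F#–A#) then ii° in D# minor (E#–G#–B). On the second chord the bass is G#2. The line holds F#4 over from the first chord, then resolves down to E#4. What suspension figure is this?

At the second chord the bass is G#2. The suspended F#4 lies a seventh above the bass; after resolving down by step to E#4, the interval above the bass becomes a sixth.
Suspension figures are named by those two intervals: 7–6.

7–6 suspension.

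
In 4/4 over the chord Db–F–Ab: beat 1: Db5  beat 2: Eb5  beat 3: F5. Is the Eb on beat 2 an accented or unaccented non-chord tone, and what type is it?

Unaccented passing tone.

The harmony at that moment is Db major triad (Db, F, Ab); Eb5 is not a chord tone.
It is approached by step up from Db5 and left by step up to F5.
Step in, step out in the same direction — a passing tone.
It falls on a weak beat, so it is unaccented.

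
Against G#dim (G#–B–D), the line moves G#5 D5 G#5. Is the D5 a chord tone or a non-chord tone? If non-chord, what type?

Chord tone (the fifth of G# diminished triad).

G# diminished triad contains G#, B, D; D is the fifth, so it is a chord tone.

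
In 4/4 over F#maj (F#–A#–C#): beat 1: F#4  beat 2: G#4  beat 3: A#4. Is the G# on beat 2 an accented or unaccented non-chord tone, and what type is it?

The harmony at that moment is F# major triad (F#, A#, C#); G#4 is not a chord tone.
It is approached by step up from F#4 and left by step up to A#4.
Step in, step out in the same direction — a passing tone.
It falls on a weak beat, so it is unaccented.

Unaccented passing tone.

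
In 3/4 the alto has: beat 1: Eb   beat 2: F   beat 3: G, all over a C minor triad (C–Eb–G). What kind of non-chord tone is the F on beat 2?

The harmony at that moment is C minor triad (C, Eb, G); F is not a chord tone.
It is approached by step up from Eb and left by step up to G.
Step in, step out in the same direction — a passing tone.

Passing tone.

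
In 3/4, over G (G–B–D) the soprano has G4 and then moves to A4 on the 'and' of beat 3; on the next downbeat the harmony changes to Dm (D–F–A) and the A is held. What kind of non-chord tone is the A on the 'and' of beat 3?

Anticipation.

The harmony at that moment is G major triad (G, B, D); A4 is not a chord tone.
It is approached by step up from G4 and then sustained as the same pitch into the next harmony.
Arriving early and becoming a chord tone when the harmony changes — an anticipation.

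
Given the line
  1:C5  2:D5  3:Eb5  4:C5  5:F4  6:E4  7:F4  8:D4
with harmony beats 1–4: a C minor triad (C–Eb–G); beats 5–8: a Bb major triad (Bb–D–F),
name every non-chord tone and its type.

D5 (beat 2) — passing tone; E4 (beat 6) — neighbor tone.

The harmony at that moment is C minor triad (C, Eb, G); D5 is not a chord tone.
It is approached by step up from C5 and left by step up to Eb5.
Step in, step out in the same direction — a passing tone.
The harmony at that moment is Bb major triad (Bb, D, F); E4 is not a chord tone.
It is approached by step down from F4 and left by step up to F4.
Step away and step back to the same note — a neighbor tone (lower neighbor).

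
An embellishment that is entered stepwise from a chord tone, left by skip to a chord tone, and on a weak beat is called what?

Escape tone.

Approach: by step. Departure: by leap. Metric position: weak.
Step in, leap out, from a weak position — an escape tone (échappée). (It is the mirror image of the appoggiatura, which leaps in and steps out on a strong beat.)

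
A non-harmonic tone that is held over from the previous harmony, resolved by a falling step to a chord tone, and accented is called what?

Suspension.

Approach: by preparation — the pitch is first a chord tone, then held (tied or repeated) while the harmony changes under it. Departure: down by step. Metric position: strong.
A prepared dissonance that resolves downward by step — a suspension. (The same figure resolving upward would be a retardation.)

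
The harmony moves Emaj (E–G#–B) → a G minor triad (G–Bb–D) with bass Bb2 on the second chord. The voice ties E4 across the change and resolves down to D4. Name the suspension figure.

4–3 suspension.

At the second chord the bass is Bb2. The suspended E4 lies a fourth above the bass; after resolving down by step to D4, the interval above the bass becomes a third.
Suspension figures are named by those two intervals: 4–3.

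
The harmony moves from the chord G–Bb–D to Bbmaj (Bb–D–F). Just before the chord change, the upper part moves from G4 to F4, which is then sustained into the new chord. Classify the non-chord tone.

The harmony at that moment is G minor triad (G, Bb, D); F4 is not a chord tone.
It is approached by step down from G4 and then sustained as the same pitch into the next harmony.
Arriving early and becoming a chord tone when the harmony changes — an anticipation.

F4 is an anticipation.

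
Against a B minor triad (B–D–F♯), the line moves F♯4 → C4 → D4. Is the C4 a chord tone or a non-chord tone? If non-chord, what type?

Non-chord tone — an appoggiatura.

The harmony at that moment is B minor triad (B, D, F♯); C4 is not a chord tone.
It is approached by leap down from F♯4 and left by step up to D4.
Leap in, step out — an appoggiatura.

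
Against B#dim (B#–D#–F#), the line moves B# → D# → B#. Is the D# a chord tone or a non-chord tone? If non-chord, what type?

B# diminished triad contains B#, D#, F#; D# is the third, so it is a chord tone.

Chord tone (the third of B# diminished triad).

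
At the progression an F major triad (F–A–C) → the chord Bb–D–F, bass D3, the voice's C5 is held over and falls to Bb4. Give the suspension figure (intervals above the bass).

7–6 suspension.

At the second chord the bass is D3. The suspended C5 lies a seventh above the bass; after resolving down by step to Bb4, the interval above the bass becomes a sixth.
Suspension figures are named by those two intervals: 7–6.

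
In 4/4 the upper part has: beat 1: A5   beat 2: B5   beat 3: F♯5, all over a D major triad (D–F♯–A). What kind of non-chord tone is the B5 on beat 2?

The harmony at that moment is D major triad (D, F♯, A); B5 is not a chord tone.
It is approached by step up from A5 and left by leap down to F♯5.
Step in, leap out, on a weak beat — an escape tone.

Escape tone.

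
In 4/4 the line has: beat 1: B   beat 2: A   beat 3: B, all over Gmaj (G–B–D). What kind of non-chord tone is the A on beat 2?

The harmony at that moment is G major triad (G, B, D); A is not a chord tone.
It is approached by step down from B and left by step up to B.
Step away and step back to the same note — a neighbor tone (lower neighbor).

Lower neighbor tone.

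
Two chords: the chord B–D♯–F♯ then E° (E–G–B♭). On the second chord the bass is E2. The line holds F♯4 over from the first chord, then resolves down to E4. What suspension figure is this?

9–8 suspension.

At the second chord the bass is E2. The suspended F♯4 lies a ninth above the bass; after resolving down by step to E4, the interval above the bass becomes an octave.
Suspension figures are named by those two intervals: 9–8.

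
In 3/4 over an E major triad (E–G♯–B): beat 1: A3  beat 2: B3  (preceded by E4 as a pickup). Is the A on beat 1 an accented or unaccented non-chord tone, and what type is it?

The harmony at that moment is E major triad (E, G♯, B); A3 is not a chord tone.
It is approached by leap down from E4 and left by step up to B3.
Leap in, step out — an appoggiatura.
It falls on the downbeat, so it is accented.

Accented appoggiatura.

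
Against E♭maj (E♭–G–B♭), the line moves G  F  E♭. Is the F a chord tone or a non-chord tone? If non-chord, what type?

The harmony at that moment is E♭ major triad (E♭, G, B♭); F is not a chord tone.
It is approached by step down from G and left by step down to E♭.
Step in, step out in the same direction — a passing tone.

Non-chord tone — a passing tone.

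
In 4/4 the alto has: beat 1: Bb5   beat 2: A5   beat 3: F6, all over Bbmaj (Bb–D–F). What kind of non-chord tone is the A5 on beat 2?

Escape tone.

The harmony at that moment is Bb major triad (Bb, D, F); A5 is not a chord tone.
It is approached by step down from Bb5 and left by leap up to F6.
Step in, leap out, on a weak beat — an escape tone.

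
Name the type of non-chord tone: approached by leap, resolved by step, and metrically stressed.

Approach: by leap. Departure: by step. Metric position: strong.
Leap in, step out, in a metrically strong position — an appoggiatura. (It is the mirror image of the escape tone, which steps in and leaps out from a weak position.)

Appoggiatura.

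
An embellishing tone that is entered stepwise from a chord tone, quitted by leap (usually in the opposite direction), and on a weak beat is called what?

Escape tone.

Approach: by step. Departure: by leap. Metric position: weak.
Step in, leap out, from a weak position — an escape tone (échappée). (It is the mirror image of the appoggiatura, which leaps in and steps out on a strong beat.)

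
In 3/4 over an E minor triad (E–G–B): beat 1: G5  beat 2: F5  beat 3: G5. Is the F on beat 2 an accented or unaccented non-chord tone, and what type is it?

Unaccented neighbor tone.

The harmony at that moment is E minor triad (E, G, B); F5 is not a chord tone.
It is approached by step down from G5 and left by step up to G5.
Step away and step back to the same note — a neighbor tone (lower neighbor).
It falls on a weak beat, so it is unaccented.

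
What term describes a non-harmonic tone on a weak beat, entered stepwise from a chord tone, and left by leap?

Escape tone.

Approach: by step. Departure: by leap. Metric position: weak.
Step in, leap out, from a weak position — an escape tone (échappée). (It is the mirror image of the appoggiatura, which leaps in and steps out on a strong beat.)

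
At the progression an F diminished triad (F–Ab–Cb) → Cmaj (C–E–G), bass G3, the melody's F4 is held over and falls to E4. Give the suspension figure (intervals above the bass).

7–6 suspension.

At the second chord the bass is G3. The suspended F4 lies a seventh above the bass; after resolving down by step to E4, the interval above the bass becomes a sixth.
Suspension figures are named by those two intervals: 7–6.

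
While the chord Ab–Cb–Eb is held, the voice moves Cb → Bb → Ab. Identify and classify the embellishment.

Bb is a passing tone.

The harmony at that moment is Ab minor triad (Ab, Cb, Eb); Bb is not a chord tone.
It is approached by step down from Cb and left by step down to Ab.
Step in, step out in the same direction — a passing tone.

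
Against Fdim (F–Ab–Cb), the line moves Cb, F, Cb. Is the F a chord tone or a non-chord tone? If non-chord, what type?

Chord tone (the root of F diminished triad).

F diminished triad contains F, Ab, Cb; F is the root, so it is a chord tone.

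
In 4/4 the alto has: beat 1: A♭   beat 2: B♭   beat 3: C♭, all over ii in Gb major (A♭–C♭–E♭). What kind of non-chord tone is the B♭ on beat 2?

Passing tone.

The harmony at that moment is A♭ minor triad (A♭, C♭, E♭); B♭ is not a chord tone.
It is approached by step up from A♭ and left by step up to C♭.
Step in, step out in the same direction — a passing tone.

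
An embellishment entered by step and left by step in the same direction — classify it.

Passing tone.

Approach: by step. Departure: by step, continuing in the same direction.
Stepwise on both sides with no change of direction means the note fills in the space between two different chord tones — a passing tone. (Had it turned back to its starting note it would be a neighbor tone instead.)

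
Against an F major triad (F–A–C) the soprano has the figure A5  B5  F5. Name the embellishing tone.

B5 is an escape tone.

The harmony at that moment is F major triad (F, A, C); B5 is not a chord tone.
It is approached by step up from A5 and left by leap down to F5.
Step in, leap out — an escape tone.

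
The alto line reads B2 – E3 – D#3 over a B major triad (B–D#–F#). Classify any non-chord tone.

The harmony at that moment is B major triad (B, D#, F#); E3 is not a chord tone.
It is approached by leap up from B2 and left by step down to D#3.
Leap in, step out — an appoggiatura.

E3 is an appoggiatura.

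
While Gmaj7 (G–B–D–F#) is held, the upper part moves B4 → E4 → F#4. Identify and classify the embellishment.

The harmony at that moment is G major seventh chord (G, B, D, F#); E4 is not a chord tone.
It is approached by leap down from B4 and left by step up to F#4.
Leap in, step out — an appoggiatura.

E4 is an appoggiatura.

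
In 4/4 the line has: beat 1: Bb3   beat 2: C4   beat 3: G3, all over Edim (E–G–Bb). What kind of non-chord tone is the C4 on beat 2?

Escape tone.

The harmony at that moment is E diminished triad (E, G, Bb); C4 is not a chord tone.
It is approached by step up from Bb3 and left by leap down to G3.
Step in, leap out, on a weak beat — an escape tone.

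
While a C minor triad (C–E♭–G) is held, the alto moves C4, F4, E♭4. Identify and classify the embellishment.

F4 is an appoggiatura.

The harmony at that moment is C minor triad (C, E♭, G); F4 is not a chord tone.
It is approached by leap up from C4 and left by step down to E♭4.
Leap in, step out — an appoggiatura.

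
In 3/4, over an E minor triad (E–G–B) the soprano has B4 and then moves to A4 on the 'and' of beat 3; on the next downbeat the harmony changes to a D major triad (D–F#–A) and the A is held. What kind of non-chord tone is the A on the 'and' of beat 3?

Anticipation.

The harmony at that moment is E minor triad (E, G, B); A4 is not a chord tone.
It is approached by step down from B4 and then sustained as the same pitch into the next harmony.
Arriving early and becoming a chord tone when the harmony changes — an anticipation.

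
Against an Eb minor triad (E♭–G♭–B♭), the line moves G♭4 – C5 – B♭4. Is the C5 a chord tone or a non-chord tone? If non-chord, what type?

The harmony at that moment is E♭ minor triad (E♭, G♭, B♭); C5 is not a chord tone.
It is approached by leap up from G♭4 and left by step down to B♭4.
Leap in, step out — an appoggiatura.

Non-chord tone — an appoggiatura.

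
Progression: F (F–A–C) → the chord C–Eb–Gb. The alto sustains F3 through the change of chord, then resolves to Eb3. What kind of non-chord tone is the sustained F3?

The harmony at that moment is C diminished triad (C, Eb, Gb); F3 is not a chord tone.
It is held over (the same pitch as the preceding F3) and left by step down to Eb3.
Held over from the previous chord and resolving down by step — a suspension.

F3 is a suspension.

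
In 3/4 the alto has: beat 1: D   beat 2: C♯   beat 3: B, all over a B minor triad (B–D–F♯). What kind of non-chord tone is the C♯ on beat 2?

The harmony at that moment is B minor triad (B, D, F♯); C♯ is not a chord tone.
It is approached by step down from D and left by step down to B.
Step in, step out in the same direction — a passing tone.

Passing tone.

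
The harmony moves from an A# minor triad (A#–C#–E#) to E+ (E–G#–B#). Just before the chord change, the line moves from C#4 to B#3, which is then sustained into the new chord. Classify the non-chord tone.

B#3 is an anticipation.

The harmony at that moment is A# minor triad (A#, C#, E#); B#3 is not a chord tone.
It is approached by step down from C#4 and then sustained as the same pitch into the next harmony.
Arriving early and becoming a chord tone when the harmony changes — an anticipation.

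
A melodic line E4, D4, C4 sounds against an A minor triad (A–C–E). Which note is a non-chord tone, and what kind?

D4 is a passing tone.

The harmony at that moment is A minor triad (A, C, E); D4 is not a chord tone.
It is approached by step down from E4 and left by step down to C4.
Step in, step out in the same direction — a passing tone.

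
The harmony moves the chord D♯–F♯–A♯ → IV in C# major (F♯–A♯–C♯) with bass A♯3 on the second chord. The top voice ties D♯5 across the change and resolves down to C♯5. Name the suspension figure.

4–3 suspension.

At the second chord the bass is A♯3. The suspended D♯5 lies a fourth above the bass; after resolving down by step to C♯5, the interval above the bass becomes a third.
Suspension figures are named by those two intervals: 4–3.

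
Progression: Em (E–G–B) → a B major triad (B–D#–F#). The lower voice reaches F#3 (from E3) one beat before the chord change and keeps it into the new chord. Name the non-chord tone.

F#3 is an anticipation.

The harmony at that moment is E minor triad (E, G, B); F#3 is not a chord tone.
It is approached by step up from E3 and then sustained as the same pitch into the next harmony.
Arriving early and becoming a chord tone when the harmony changes — an anticipation.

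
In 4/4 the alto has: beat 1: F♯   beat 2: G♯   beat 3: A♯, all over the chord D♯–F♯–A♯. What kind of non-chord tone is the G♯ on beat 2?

The harmony at that moment is D♯ minor triad (D♯, F♯, A♯); G♯ is not a chord tone.
It is approached by step up from F♯ and left by step up to A♯.
Step in, step out in the same direction — a passing tone.

Passing tone.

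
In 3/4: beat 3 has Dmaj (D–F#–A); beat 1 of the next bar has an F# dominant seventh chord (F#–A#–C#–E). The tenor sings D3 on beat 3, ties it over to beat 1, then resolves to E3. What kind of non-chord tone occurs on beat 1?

The harmony at that moment is F# dominant seventh chord (F#, A#, C#, E); D3 is not a chord tone.
It is held over (the same pitch as the preceding D3) and left by step up to E3.
Held over from the previous chord and resolving up by step — a retardation.

Retardation.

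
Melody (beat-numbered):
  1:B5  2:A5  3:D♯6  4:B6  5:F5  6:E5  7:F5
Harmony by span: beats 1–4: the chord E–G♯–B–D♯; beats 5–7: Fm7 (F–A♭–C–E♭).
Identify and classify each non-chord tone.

A5 (beat 2) — escape tone; E5 (beat 6) — neighbor tone.

The harmony at that moment is E major seventh chord (E, G♯, B, D♯); A5 is not a chord tone.
It is approached by step down from B5 and left by leap up to D♯6.
Step in, leap out — an escape tone.
The harmony at that moment is F minor seventh chord (F, A♭, C, E♭); E5 is not a chord tone.
It is approached by step down from F5 and left by step up to F5.
Step away and step back to the same note — a neighbor tone (lower neighbor).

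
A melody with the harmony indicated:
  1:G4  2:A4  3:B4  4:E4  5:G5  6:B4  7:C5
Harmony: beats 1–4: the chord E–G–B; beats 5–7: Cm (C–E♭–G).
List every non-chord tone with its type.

A4 (beat 2) — passing tone; B4 (beat 6) — appoggiatura.

The harmony at that moment is E minor triad (E, G, B); A4 is not a chord tone.
It is approached by step up from G4 and left by step up to B4.
Step in, step out in the same direction — a passing tone.
The harmony at that moment is C minor triad (C, E♭, G); B4 is not a chord tone.
It is approached by leap down from G5 and left by step up to C5.
Leap in, step out — an appoggiatura.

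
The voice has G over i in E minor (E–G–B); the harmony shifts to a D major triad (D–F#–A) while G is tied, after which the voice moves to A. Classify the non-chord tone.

G is a retardation.

The harmony at that moment is D major triad (D, F#, A); G is not a chord tone.
It is held over (the same pitch as the preceding G) and left by step up to A.
Held over from the previous chord and resolving up by step — a retardation.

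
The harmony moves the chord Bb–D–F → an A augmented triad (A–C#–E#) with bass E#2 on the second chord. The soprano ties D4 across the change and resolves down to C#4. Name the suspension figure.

7–6 suspension.

At the second chord the bass is E#2. The suspended D4 lies a seventh above the bass; after resolving down by step to C#4, the interval above the bass becomes a sixth.
Suspension figures are named by those two intervals: 7–6.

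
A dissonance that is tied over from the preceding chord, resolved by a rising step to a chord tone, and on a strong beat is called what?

Approach: by preparation — the pitch is first a chord tone, then held (tied or repeated) while the harmony changes under it. Departure: up by step. Metric position: strong.
A prepared dissonance that resolves upward by step — a retardation. (The same figure resolving downward would be a suspension.)

Retardation.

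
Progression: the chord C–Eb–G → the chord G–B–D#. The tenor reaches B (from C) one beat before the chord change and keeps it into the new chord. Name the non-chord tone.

B is an anticipation.

The harmony at that moment is C minor triad (C, Eb, G); B is not a chord tone.
It is approached by step down from C and then sustained as the same pitch into the next harmony.
Arriving early and becoming a chord tone when the harmony changes — an anticipation.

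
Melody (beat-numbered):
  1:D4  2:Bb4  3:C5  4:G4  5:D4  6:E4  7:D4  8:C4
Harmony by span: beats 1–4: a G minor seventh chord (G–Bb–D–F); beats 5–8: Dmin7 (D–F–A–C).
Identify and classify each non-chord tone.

C5 (beat 3) — escape tone; E4 (beat 6) — neighbor tone.

The harmony at that moment is G minor seventh chord (G, Bb, D, F); C5 is not a chord tone.
It is approached by step up from Bb4 and left by leap down to G4.
Step in, leap out — an escape tone.
The harmony at that moment is D minor seventh chord (D, F, A, C); E4 is not a chord tone.
It is approached by step up from D4 and left by step down to D4.
Step away and step back to the same note — a neighbor tone (upper neighbor).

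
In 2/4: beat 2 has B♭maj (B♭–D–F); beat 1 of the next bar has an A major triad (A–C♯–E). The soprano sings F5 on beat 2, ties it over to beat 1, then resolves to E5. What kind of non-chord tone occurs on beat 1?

Suspension.

The harmony at that moment is A major triad (A, C♯, E); F5 is not a chord tone.
It is held over (the same pitch as the preceding F5) and left by step down to E5.
Held over from the previous chord and resolving down by step — a suspension.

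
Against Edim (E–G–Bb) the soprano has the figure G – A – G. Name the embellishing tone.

A is a neighbor tone.

The harmony at that moment is E diminished triad (E, G, Bb); A is not a chord tone.
It is approached by step up from G and left by step down to G.
Step away and step back to the same note — a neighbor tone (upper neighbor).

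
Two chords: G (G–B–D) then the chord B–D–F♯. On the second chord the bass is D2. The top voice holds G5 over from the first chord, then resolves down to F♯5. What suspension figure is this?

4–3 suspension.

At the second chord the bass is D2. The suspended G5 lies a fourth above the bass; after resolving down by step to F♯5, the interval above the bass becomes a third.
Suspension figures are named by those two intervals: 4–3.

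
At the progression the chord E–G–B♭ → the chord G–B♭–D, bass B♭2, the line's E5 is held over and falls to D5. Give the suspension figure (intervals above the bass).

4–3 suspension.

At the second chord the bass is B♭2. The suspended E5 lies a fourth above the bass; after resolving down by step to D5, the interval above the bass becomes a third.
Suspension figures are named by those two intervals: 4–3.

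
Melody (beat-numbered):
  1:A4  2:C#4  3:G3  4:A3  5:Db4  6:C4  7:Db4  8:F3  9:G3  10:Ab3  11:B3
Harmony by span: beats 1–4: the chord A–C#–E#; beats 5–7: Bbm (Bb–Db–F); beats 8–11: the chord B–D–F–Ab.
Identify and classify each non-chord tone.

The harmony at that moment is A augmented triad (A, C#, E#); G3 is not a chord tone.
It is approached by leap down from C#4 and left by step up to A3.
Leap in, step out — an appoggiatura.
The harmony at that moment is Bb minor triad (Bb, Db, F); C4 is not a chord tone.
It is approached by step down from Db4 and left by step up to Db4.
Step away and step back to the same note — a neighbor tone (lower neighbor).
The harmony at that moment is B diminished seventh chord (B, D, F, Ab); G3 is not a chord tone.
It is approached by step up from F3 and left by step up to Ab3.
Step in, step out in the same direction — a passing tone.

G3 (beat 3) — appoggiatura; C4 (beat 6) — neighbor tone; G3 (beat 9) — passing tone.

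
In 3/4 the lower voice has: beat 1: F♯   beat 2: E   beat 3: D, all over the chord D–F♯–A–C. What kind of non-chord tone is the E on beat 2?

The harmony at that moment is D dominant seventh chord (D, F♯, A, C); E is not a chord tone.
It is approached by step down from F♯ and left by step down to D.
Step in, step out in the same direction — a passing tone.

Passing tone.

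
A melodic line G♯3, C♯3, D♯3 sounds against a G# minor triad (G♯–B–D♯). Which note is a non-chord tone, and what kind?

The harmony at that moment is G♯ minor triad (G♯, B, D♯); C♯3 is not a chord tone.
It is approached by leap down from G♯3 and left by step up to D♯3.
Leap in, step out — an appoggiatura.

C♯3 is an appoggiatura.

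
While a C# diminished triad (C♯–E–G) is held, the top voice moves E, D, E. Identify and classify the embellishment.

The harmony at that moment is C♯ diminished triad (C♯, E, G); D is not a chord tone.
It is approached by step down from E and left by step up to E.
Step away and step back to the same note — a neighbor tone (lower neighbor).

D is a neighbor tone.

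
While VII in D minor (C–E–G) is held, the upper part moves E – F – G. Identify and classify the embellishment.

The harmony at that moment is C major triad (C, E, G); F is not a chord tone.
It is approached by step up from E and left by step up to G.
Step in, step out in the same direction — a passing tone.

F is a passing tone.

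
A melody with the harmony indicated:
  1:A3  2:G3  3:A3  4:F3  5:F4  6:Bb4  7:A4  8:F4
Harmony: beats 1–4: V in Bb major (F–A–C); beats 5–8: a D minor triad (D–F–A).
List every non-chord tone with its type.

The harmony at that moment is F major triad (F, A, C); G3 is not a chord tone.
It is approached by step down from A3 and left by step up to A3.
Step away and step back to the same note — a neighbor tone (lower neighbor).
The harmony at that moment is D minor triad (D, F, A); Bb4 is not a chord tone.
It is approached by leap up from F4 and left by step down to A4.
Leap in, step out — an appoggiatura.

G3 (beat 2) — neighbor tone; Bb4 (beat 6) — appoggiatura.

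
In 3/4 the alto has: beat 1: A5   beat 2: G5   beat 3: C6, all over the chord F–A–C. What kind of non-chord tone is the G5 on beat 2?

Escape tone.

The harmony at that moment is F major triad (F, A, C); G5 is not a chord tone.
It is approached by step down from A5 and left by leap up to C6.
Step in, leap out, on a weak beat — an escape tone.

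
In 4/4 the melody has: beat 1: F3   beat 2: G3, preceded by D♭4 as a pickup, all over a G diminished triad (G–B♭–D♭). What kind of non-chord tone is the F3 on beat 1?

Appoggiatura.

The harmony at that moment is G diminished triad (G, B♭, D♭); F3 is not a chord tone.
It is approached by leap down from D♭4 and left by step up to G3.
Leap in, step out, metrically accented — an appoggiatura.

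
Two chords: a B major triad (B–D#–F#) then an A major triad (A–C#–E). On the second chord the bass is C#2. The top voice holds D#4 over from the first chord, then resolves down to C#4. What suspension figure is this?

At the second chord the bass is C#2. The suspended D#4 lies a ninth above the bass; after resolving down by step to C#4, the interval above the bass becomes an octave.
Suspension figures are named by those two intervals: 9–8.

9–8 suspension.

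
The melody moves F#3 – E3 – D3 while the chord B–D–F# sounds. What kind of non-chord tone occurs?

E3 is a passing tone.

The harmony at that moment is B minor triad (B, D, F#); E3 is not a chord tone.
It is approached by step down from F#3 and left by step down to D3.
Step in, step out in the same direction — a passing tone.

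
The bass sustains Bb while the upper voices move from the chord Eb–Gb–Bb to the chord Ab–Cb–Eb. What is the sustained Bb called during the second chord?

The harmony at that moment is Ab minor triad (Ab, Cb, Eb); Bb is not a chord tone.
It is held over (the same pitch as the preceding Bb) and then sustained as the same pitch into the next harmony.
Sustained through a change of harmony — a pedal tone.

Pedal tone (pedal point).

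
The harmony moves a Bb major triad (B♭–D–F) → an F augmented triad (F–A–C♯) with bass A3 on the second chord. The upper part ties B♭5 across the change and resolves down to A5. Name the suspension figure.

9–8 suspension.

At the second chord the bass is A3. The suspended B♭5 lies a ninth above the bass; after resolving down by step to A5, the interval above the bass becomes an octave.
Suspension figures are named by those two intervals: 9–8.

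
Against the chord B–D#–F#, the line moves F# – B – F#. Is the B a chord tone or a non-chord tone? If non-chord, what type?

B major triad contains B, D#, F#; B is the root, so it is a chord tone.

Chord tone (the root of B major triad).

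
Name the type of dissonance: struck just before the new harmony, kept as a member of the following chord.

Anticipation.

Approach: ahead of the chord change (typically by step), so it is dissonant against the current harmony. Departure: none — the same pitch is restated or held and is a chord tone of the new harmony.
Dissonant first, consonant once the harmony catches up: the note simply arrives early — an anticipation. (The reverse timing, consonant first and dissonant after the change, would be a suspension or retardation.)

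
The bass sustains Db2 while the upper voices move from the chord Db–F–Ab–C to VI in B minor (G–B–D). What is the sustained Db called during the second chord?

Pedal tone (pedal point).

The harmony at that moment is G major triad (G, B, D); Db2 is not a chord tone.
It is held over (the same pitch as the preceding Db2) and then sustained as the same pitch into the next harmony.
Sustained through a change of harmony — a pedal tone.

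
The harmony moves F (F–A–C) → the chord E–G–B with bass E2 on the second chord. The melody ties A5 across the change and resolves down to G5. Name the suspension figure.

At the second chord the bass is E2. The suspended A5 lies a fourth above the bass; after resolving down by step to G5, the interval above the bass becomes a third.
Suspension figures are named by those two intervals: 4–3.

4–3 suspension.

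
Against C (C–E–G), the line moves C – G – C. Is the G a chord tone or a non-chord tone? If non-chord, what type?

C major triad contains C, E, G; G is the fifth, so it is a chord tone.

Chord tone (the fifth of C major triad).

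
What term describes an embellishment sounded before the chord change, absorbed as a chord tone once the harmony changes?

Approach: ahead of the chord change (typically by step), so it is dissonant against the current harmony. Departure: none — the same pitch is restated or held and is a chord tone of the new harmony.
Dissonant first, consonant once the harmony catches up: the note simply arrives early — an anticipation. (The reverse timing, consonant first and dissonant after the change, would be a suspension or retardation.)

Anticipation.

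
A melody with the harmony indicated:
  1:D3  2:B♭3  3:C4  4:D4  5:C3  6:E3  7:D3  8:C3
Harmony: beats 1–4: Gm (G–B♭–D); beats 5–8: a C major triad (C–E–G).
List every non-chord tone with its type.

The harmony at that moment is G minor triad (G, B♭, D); C4 is not a chord tone.
It is approached by step up from B♭3 and left by step up to D4.
Step in, step out in the same direction — a passing tone.
The harmony at that moment is C major triad (C, E, G); D3 is not a chord tone.
It is approached by step down from E3 and left by step down to C3.
Step in, step out in the same direction — a passing tone.

C4 (beat 3) — passing tone; D3 (beat 7) — passing tone.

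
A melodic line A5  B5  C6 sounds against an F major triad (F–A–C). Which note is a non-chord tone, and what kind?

B5 is a passing tone.

The harmony at that moment is F major triad (F, A, C); B5 is not a chord tone.
It is approached by step up from A5 and left by step up to C6.
Step in, step out in the same direction — a passing tone.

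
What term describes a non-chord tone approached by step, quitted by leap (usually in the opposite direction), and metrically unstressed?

Approach: by step. Departure: by leap. Metric position: weak.
Step in, leap out, from a weak position — an escape tone (échappée). (It is the mirror image of the appoggiatura, which leaps in and steps out on a strong beat.)

Escape tone.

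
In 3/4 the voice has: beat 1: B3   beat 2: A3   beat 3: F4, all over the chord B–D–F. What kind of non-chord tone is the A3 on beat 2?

Escape tone.

The harmony at that moment is B diminished triad (B, D, F); A3 is not a chord tone.
It is approached by step down from B3 and left by leap up to F4.
Step in, leap out, on a weak beat — an escape tone.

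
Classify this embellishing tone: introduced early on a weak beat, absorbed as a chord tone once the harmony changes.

Anticipation.

Approach: ahead of the chord change (typically by step), so it is dissonant against the current harmony. Departure: none — the same pitch is restated or held and is a chord tone of the new harmony.
Dissonant first, consonant once the harmony catches up: the note simply arrives early — an anticipation. (The reverse timing, consonant first and dissonant after the change, would be a suspension or retardation.)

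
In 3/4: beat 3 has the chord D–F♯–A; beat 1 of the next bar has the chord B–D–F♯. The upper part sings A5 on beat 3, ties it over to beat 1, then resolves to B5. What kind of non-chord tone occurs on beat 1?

The harmony at that moment is B minor triad (B, D, F♯); A5 is not a chord tone.
It is held over (the same pitch as the preceding A5) and left by step up to B5.
Held over from the previous chord and resolving up by step — a retardation.

Retardation.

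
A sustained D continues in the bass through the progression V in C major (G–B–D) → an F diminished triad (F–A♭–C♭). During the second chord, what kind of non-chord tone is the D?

The harmony at that moment is F diminished triad (F, A♭, C♭); D is not a chord tone.
It is held over (the same pitch as the preceding D) and then sustained as the same pitch into the next harmony.
Sustained through a change of harmony — a pedal tone.

Pedal tone (pedal point).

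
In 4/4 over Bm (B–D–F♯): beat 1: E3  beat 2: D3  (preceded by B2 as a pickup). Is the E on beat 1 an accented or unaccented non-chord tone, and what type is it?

Accented appoggiatura.

The harmony at that moment is B minor triad (B, D, F♯); E3 is not a chord tone.
It is approached by leap up from B2 and left by step down to D3.
Leap in, step out — an appoggiatura.
It falls on the downbeat, so it is accented.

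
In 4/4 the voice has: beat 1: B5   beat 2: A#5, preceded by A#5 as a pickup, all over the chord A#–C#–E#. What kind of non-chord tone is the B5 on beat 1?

Upper neighbor tone.

The harmony at that moment is A# minor triad (A#, C#, E#); B5 is not a chord tone.
It is approached by step up from A#5 and left by step down to A#5.
Step away and step back to the same note — a neighbor tone (upper neighbor).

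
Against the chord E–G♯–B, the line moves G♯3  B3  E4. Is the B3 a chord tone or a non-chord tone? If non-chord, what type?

E major triad contains E, G♯, B; B is the fifth, so it is a chord tone.

Chord tone (the fifth of E major triad).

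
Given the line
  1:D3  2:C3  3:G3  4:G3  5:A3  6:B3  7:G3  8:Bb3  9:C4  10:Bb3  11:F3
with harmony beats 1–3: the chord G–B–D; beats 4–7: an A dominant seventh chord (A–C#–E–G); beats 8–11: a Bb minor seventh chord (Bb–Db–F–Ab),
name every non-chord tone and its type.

The harmony at that moment is G major triad (G, B, D); C3 is not a chord tone.
It is approached by step down from D3 and left by leap up to G3.
Step in, leap out — an escape tone.
The harmony at that moment is A dominant seventh chord (A, C#, E, G); B3 is not a chord tone.
It is approached by step up from A3 and left by leap down to G3.
Step in, leap out — an escape tone.
The harmony at that moment is Bb minor seventh chord (Bb, Db, F, Ab); C4 is not a chord tone.
It is approached by step up from Bb3 and left by step down to Bb3.
Step away and step back to the same note — a neighbor tone (upper neighbor).

C3 (beat 2) — escape tone; B3 (beat 6) — escape tone; C4 (beat 9) — neighbor tone.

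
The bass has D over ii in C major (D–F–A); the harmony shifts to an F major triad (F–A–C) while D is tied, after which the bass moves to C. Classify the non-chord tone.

D is a suspension.

The harmony at that moment is F major triad (F, A, C); D is not a chord tone.
It is held over (the same pitch as the preceding D) and left by step down to C.
Held over from the previous chord and resolving down by step — a suspension.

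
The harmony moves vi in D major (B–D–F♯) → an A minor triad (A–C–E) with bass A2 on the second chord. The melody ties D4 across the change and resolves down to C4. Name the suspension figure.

4–3 suspension.

At the second chord the bass is A2. The suspended D4 lies a fourth above the bass; after resolving down by step to C4, the interval above the bass becomes a third.
Suspension figures are named by those two intervals: 4–3.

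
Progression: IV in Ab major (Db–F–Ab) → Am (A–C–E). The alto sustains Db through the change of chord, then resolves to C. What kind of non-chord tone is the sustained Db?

Db is a suspension.

The harmony at that moment is A minor triad (A, C, E); Db is not a chord tone.
It is held over (the same pitch as the preceding Db) and left by step down to C.
Held over from the previous chord and resolving down by step — a suspension.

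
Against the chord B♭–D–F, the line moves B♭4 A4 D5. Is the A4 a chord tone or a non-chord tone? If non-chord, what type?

Non-chord tone — an escape tone.

The harmony at that moment is B♭ major triad (B♭, D, F); A4 is not a chord tone.
It is approached by step down from B♭4 and left by leap up to D5.
Step in, leap out — an escape tone.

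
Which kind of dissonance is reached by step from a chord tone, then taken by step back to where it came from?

Neighbor tone.

Approach: by step. Departure: by step in the opposite direction, back to the starting pitch.
Stepwise on both sides but reversing to return to the same chord tone — a neighbor tone. (Had it continued onward in the same direction it would be a passing tone instead.)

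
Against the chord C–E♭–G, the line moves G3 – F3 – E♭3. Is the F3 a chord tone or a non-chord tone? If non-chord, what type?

The harmony at that moment is C minor triad (C, E♭, G); F3 is not a chord tone.
It is approached by step down from G3 and left by step down to E♭3.
Step in, step out in the same direction — a passing tone.

Non-chord tone — a passing tone.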